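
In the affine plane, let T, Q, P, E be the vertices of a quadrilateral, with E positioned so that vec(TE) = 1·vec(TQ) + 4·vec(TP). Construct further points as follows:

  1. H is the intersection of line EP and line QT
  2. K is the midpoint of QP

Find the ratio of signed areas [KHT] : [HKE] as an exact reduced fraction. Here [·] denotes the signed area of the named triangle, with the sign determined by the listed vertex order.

Set T = (0, 0), Q = (1, 0), P = (0, 1), E = (1, 4); any affine frame gives the same invariant.
1. H is the intersection of line EP and line QT ⇒ H = (-1/3, 0)
2. K is the midpoint of QP ⇒ K = (1/2, 1/2)
2·[KHT] = 1/6, 2·[HKE] = 8/3
[KHT]:[HKE] = 1/6:8/3 = 1/16

[KHT]:[HKE] = 1/16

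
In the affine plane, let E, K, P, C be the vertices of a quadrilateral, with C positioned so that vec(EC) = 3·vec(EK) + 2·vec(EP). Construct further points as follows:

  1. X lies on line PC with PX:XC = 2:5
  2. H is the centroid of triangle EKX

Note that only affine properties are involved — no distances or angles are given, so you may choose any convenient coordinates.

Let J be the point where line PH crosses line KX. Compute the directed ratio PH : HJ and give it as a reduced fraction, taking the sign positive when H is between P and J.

Assign E = (0, 0), K = (1, 0), P = (0, 1), C = (3, 2) — the answer is frame-independent, so this choice is without loss of generality.
1. X lies on line PC with PX:XC = 2:5 ⇒ X = (6/7, 9/7)
2. H is the centroid of triangle EKX ⇒ H = (13/21, 3/7)
line PH meets KX at J = (104/105, 3/35)
H = P + t·(J−P) with t = 5/8, so PH:HJ = 5/8:3/8

PH:HJ = 5/3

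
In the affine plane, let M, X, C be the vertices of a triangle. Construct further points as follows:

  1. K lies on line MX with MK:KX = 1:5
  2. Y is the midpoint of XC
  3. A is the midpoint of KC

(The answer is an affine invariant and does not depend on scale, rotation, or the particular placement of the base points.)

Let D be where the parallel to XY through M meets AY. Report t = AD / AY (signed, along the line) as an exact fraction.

Set M = (0, 0), X = (1, 0), C = (0, 1); any affine frame gives the same invariant.
1. K lies on line MX with MK:KX = 1:5 ⇒ K = (1/6, 0)
2. Y is the midpoint of XC ⇒ Y = (1/2, 1/2)
3. A is the midpoint of KC ⇒ A = (1/12, 1/2)
through M parallel to XY: direction (-1/2, 1/2); meets AY at D = (-1/2, 1/2)
D = A + t·(Y−A) with t = -7/5

t = -7/5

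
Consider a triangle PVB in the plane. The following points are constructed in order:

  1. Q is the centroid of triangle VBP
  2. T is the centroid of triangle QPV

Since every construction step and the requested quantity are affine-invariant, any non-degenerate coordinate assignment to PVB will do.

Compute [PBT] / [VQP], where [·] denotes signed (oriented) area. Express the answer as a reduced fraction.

Assign P = (0, 0), V = (1, 0), B = (0, 1) — the answer is frame-independent, so this choice is without loss of generality.
1. Q is the centroid of triangle VBP ⇒ Q = (1/3, 1/3)
2. T is the centroid of triangle QPV ⇒ T = (4/9, 1/9)
2·[PBT] = -4/9, 2·[VQP] = 1/3
[PBT]:[VQP] = -4/9:1/3 = -4/3

[PBT]:[VQP] = -4/3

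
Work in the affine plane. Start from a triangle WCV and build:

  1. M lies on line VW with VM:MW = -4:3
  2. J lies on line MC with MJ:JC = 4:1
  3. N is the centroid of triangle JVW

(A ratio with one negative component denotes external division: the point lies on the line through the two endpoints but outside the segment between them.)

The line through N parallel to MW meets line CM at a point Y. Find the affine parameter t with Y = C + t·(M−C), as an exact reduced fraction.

t = 11/15

Set W = (0, 0), C = (1, 0), V = (0, 1); any affine frame gives the same invariant.
1. M lies on line VW with VM:MW = -4:3 ⇒ M = (0, -3)
2. J lies on line MC with MJ:JC = 4:1 ⇒ J = (4/5, -3/5)
3. N is the centroid of triangle JVW ⇒ N = (4/15, 2/15)
through N parallel to MW: direction (0, 3); meets CM at Y = (4/15, -11/5)
Y = C + t·(M−C) with t = 11/15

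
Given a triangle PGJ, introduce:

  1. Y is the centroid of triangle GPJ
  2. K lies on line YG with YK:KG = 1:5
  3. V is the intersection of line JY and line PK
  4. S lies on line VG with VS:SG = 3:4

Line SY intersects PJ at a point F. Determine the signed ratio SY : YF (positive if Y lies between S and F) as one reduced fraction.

SY:YF = 46/49

Assign P = (0, 0), G = (1, 0), J = (0, 1) — the answer is frame-independent, so this choice is without loss of generality.
1. Y is the centroid of triangle GPJ ⇒ Y = (1/3, 1/3)
2. K lies on line YG with YK:KG = 1:5 ⇒ K = (4/9, 5/18)
3. V is the intersection of line JY and line PK ⇒ V = (8/21, 5/21)
4. S lies on line VG with VS:SG = 3:4 ⇒ S = (95/147, 20/147)
line SY meets PJ at F = (0, 25/46)
Y = S + t·(F−S) with t = 46/95, so SY:YF = 46/95:49/95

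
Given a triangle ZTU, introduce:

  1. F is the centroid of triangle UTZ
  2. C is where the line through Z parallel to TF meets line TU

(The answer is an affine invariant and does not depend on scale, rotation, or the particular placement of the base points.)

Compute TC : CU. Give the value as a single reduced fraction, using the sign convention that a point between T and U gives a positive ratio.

Assign Z = (0, 0), T = (1, 0), U = (0, 1) — the answer is frame-independent, so this choice is without loss of generality.
1. F is the centroid of triangle UTZ ⇒ F = (1/3, 1/3)
2. C is where the line through Z parallel to TF meets line TU ⇒ C = (2, -1)
C = T + t·(U−T) with t = -1, so TC:CU = t:(1−t) = -1:2

TC:CU = -1/2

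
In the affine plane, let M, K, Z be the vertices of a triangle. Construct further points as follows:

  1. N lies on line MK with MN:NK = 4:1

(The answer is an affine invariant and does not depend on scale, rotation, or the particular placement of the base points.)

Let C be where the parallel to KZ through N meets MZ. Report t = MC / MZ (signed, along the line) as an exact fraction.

t = 4/5

Choose coordinates M = (0, 0), K = (1, 0), Z = (0, 1).
1. N lies on line MK with MN:NK = 4:1 ⇒ N = (4/5, 0)
through N parallel to KZ: direction (-1, 1); meets MZ at C = (0, 4/5)
C = M + t·(Z−M) with t = 4/5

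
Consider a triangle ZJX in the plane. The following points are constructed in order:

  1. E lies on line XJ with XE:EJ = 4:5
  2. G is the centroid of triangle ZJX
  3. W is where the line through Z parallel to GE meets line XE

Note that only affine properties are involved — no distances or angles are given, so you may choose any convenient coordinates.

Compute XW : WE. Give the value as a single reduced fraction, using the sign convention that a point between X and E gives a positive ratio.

XW:WE = 3

Choose coordinates Z = (0, 0), J = (1, 0), X = (0, 1).
1. E lies on line XJ with XE:EJ = 4:5 ⇒ E = (4/9, 5/9)
2. G is the centroid of triangle ZJX ⇒ G = (1/3, 1/3)
3. W is where the line through Z parallel to GE meets line XE ⇒ W = (1/3, 2/3)
W = X + t·(E−X) with t = 3/4, so XW:WE = t:(1−t) = 3/4:1/4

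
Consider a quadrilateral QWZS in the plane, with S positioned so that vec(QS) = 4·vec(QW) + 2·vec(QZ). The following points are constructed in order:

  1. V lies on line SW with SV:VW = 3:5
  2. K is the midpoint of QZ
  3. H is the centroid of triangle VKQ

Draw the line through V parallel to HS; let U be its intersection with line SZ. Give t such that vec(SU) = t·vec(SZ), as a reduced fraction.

Work in coordinates with Q = (0, 0), W = (1, 0), Z = (0, 1), S = (4, 2).
1. V lies on line SW with SV:VW = 3:5 ⇒ V = (23/8, 5/4)
2. K is the midpoint of QZ ⇒ K = (0, 1/2)
3. H is the centroid of triangle VKQ ⇒ H = (23/24, 7/12)
through V parallel to HS: direction (73/24, 17/12); meets SZ at U = (106/21, 95/42)
U = S + t·(Z−S) with t = -11/42

t = -11/42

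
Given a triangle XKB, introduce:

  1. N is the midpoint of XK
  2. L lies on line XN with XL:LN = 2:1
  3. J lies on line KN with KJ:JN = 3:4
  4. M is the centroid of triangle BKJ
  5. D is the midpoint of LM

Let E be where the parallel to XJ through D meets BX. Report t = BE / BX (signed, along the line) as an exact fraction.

t = 5/6

Choose coordinates X = (0, 0), K = (1, 0), B = (0, 1).
1. N is the midpoint of XK ⇒ N = (1/2, 0)
2. L lies on line XN with XL:LN = 2:1 ⇒ L = (1/3, 0)
3. J lies on line KN with KJ:JN = 3:4 ⇒ J = (11/14, 0)
4. M is the centroid of triangle BKJ ⇒ M = (25/42, 1/3)
5. D is the midpoint of LM ⇒ D = (13/28, 1/6)
through D parallel to XJ: direction (11/14, 0); meets BX at E = (0, 1/6)
E = B + t·(X−B) with t = 5/6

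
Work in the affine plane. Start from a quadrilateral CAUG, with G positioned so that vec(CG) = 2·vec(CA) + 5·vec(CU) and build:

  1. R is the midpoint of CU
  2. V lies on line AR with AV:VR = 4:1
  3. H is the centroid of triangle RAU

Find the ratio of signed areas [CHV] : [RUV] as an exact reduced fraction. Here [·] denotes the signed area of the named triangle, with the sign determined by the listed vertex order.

Choose coordinates C = (0, 0), A = (1, 0), U = (0, 1), G = (2, 5).
1. R is the midpoint of CU ⇒ R = (0, 1/2)
2. V lies on line AR with AV:VR = 4:1 ⇒ V = (1/5, 2/5)
3. H is the centroid of triangle RAU ⇒ H = (1/3, 1/2)
2·[CHV] = 1/30, 2·[RUV] = -1/10
[CHV]:[RUV] = 1/30:-1/10 = -1/3

[CHV]:[RUV] = -1/3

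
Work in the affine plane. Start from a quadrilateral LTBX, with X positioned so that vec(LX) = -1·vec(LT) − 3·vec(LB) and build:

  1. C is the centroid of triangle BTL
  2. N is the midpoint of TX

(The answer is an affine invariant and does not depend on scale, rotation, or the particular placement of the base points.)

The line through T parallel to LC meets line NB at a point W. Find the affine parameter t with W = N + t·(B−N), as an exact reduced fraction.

t = 1/5

Choose coordinates L = (0, 0), T = (1, 0), B = (0, 1), X = (-1, -3).
1. C is the centroid of triangle BTL ⇒ C = (1/3, 1/3)
2. N is the midpoint of TX ⇒ N = (0, -3/2)
through T parallel to LC: direction (1/3, 1/3); meets NB at W = (0, -1)
W = N + t·(B−N) with t = 1/5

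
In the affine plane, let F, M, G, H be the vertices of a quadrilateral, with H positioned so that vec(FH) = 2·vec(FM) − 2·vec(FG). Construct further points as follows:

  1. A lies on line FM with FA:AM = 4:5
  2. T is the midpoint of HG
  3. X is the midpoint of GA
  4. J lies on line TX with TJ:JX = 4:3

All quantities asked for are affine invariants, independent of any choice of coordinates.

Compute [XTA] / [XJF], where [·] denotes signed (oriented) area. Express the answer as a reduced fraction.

[XTA]:[XJF] = 7/11

Assign F = (0, 0), M = (1, 0), G = (0, 1), H = (2, -2) — the answer is frame-independent, so this choice is without loss of generality.
1. A lies on line FM with FA:AM = 4:5 ⇒ A = (4/9, 0)
2. T is the midpoint of HG ⇒ T = (1, -1/2)
3. X is the midpoint of GA ⇒ X = (2/9, 1/2)
4. J lies on line TX with TJ:JX = 4:3 ⇒ J = (5/9, 1/14)
2·[XTA] = -1/6, 2·[XJF] = -11/42
[XTA]:[XJF] = -1/6:-11/42 = 7/11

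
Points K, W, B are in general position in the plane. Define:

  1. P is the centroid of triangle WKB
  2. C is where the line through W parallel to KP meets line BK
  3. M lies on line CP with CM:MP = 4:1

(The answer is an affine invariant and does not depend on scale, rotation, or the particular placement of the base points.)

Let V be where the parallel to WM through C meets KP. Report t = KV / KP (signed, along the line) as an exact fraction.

Set K = (0, 0), W = (1, 0), B = (0, 1); any affine frame gives the same invariant.
1. P is the centroid of triangle WKB ⇒ P = (1/3, 1/3)
2. C is where the line through W parallel to KP meets line BK ⇒ C = (0, -1)
3. M lies on line CP with CM:MP = 4:1 ⇒ M = (4/15, 1/15)
through C parallel to WM: direction (-11/15, 1/15); meets KP at V = (-11/12, -11/12)
V = K + t·(P−K) with t = -11/4

t = -11/4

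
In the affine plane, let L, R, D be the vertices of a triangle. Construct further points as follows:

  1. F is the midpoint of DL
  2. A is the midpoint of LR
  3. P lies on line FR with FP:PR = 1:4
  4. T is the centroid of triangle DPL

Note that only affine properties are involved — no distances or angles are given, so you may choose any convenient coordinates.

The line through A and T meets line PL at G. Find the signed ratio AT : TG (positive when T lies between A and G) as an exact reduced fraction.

Work in coordinates with L = (0, 0), R = (1, 0), D = (0, 1).
1. F is the midpoint of DL ⇒ F = (0, 1/2)
2. A is the midpoint of LR ⇒ A = (1/2, 0)
3. P lies on line FR with FP:PR = 1:4 ⇒ P = (1/5, 2/5)
4. T is the centroid of triangle DPL ⇒ T = (1/15, 7/15)
line AT meets PL at G = (7/40, 7/20)
T = A + t·(G−A) with t = 4/3, so AT:TG = 4/3:-1/3

AT:TG = -4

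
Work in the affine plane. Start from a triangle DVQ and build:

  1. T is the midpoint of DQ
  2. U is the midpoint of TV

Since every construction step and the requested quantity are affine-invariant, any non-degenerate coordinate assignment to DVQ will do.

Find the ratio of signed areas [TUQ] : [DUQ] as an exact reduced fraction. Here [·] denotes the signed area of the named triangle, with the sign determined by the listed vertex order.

Choose coordinates D = (0, 0), V = (1, 0), Q = (0, 1).
1. T is the midpoint of DQ ⇒ T = (0, 1/2)
2. U is the midpoint of TV ⇒ U = (1/2, 1/4)
2·[TUQ] = 1/4, 2·[DUQ] = 1/2
[TUQ]:[DUQ] = 1/4:1/2 = 1/2

[TUQ]:[DUQ] = 1/2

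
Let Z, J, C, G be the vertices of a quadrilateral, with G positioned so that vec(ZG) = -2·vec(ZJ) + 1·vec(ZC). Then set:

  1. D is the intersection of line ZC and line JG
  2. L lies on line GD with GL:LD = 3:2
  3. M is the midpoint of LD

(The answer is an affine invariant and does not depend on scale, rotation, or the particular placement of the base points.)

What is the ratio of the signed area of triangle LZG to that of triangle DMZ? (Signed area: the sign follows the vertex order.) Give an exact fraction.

Assign Z = (0, 0), J = (1, 0), C = (0, 1), G = (-2, 1) — the answer is frame-independent, so this choice is without loss of generality.
1. D is the intersection of line ZC and line JG ⇒ D = (0, 1/3)
2. L lies on line GD with GL:LD = 3:2 ⇒ L = (-4/5, 3/5)
3. M is the midpoint of LD ⇒ M = (-2/5, 7/15)
2·[LZG] = -2/5, 2·[DMZ] = 2/15
[LZG]:[DMZ] = -2/5:2/15 = -3

[LZG]:[DMZ] = -3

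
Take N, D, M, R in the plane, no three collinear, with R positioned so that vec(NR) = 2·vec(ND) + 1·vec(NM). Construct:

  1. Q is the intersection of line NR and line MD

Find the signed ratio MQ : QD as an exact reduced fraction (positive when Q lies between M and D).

Choose coordinates N = (0, 0), D = (1, 0), M = (0, 1), R = (2, 1).
1. Q is the intersection of line NR and line MD ⇒ Q = (2/3, 1/3)
Q = M + t·(D−M) with t = 2/3, so MQ:QD = t:(1−t) = 2/3:1/3

MQ:QD = 2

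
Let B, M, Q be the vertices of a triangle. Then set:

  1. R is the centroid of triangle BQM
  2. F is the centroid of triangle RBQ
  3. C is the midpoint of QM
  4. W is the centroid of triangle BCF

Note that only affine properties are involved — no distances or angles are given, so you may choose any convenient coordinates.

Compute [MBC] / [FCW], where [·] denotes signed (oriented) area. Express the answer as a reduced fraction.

[MBC]:[FCW] = 9

Set B = (0, 0), M = (1, 0), Q = (0, 1); any affine frame gives the same invariant.
1. R is the centroid of triangle BQM ⇒ R = (1/3, 1/3)
2. F is the centroid of triangle RBQ ⇒ F = (1/9, 4/9)
3. C is the midpoint of QM ⇒ C = (1/2, 1/2)
4. W is the centroid of triangle BCF ⇒ W = (11/54, 17/54)
2·[MBC] = -1/2, 2·[FCW] = -1/18
[MBC]:[FCW] = -1/2:-1/18 = 9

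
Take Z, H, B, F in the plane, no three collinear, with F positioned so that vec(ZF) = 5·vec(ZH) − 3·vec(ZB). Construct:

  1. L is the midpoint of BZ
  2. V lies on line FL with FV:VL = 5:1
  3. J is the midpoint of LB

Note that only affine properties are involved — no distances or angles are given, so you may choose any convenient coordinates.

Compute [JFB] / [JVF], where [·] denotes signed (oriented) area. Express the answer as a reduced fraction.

Assign Z = (0, 0), H = (1, 0), B = (0, 1), F = (5, -3) — the answer is frame-independent, so this choice is without loss of generality.
1. L is the midpoint of BZ ⇒ L = (0, 1/2)
2. V lies on line FL with FV:VL = 5:1 ⇒ V = (5/6, -1/12)
3. J is the midpoint of LB ⇒ J = (0, 3/4)
2·[JFB] = 5/4, 2·[JVF] = 25/24
[JFB]:[JVF] = 5/4:25/24 = 6/5

[JFB]:[JVF] = 6/5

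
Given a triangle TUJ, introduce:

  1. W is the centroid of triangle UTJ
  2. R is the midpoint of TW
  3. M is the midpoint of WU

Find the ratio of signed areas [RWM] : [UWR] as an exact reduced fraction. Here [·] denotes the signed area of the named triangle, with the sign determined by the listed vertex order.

Work in coordinates with T = (0, 0), U = (1, 0), J = (0, 1).
1. W is the centroid of triangle UTJ ⇒ W = (1/3, 1/3)
2. R is the midpoint of TW ⇒ R = (1/6, 1/6)
3. M is the midpoint of WU ⇒ M = (2/3, 1/6)
2·[RWM] = -1/12, 2·[UWR] = 1/6
[RWM]:[UWR] = -1/12:1/6 = -1/2

[RWM]:[UWR] = -1/2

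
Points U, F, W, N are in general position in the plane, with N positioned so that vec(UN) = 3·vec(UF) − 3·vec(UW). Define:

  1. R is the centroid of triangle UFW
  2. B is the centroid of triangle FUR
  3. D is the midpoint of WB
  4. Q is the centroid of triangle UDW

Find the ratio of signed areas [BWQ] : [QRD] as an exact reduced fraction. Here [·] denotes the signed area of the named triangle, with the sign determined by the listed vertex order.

Work in coordinates with U = (0, 0), F = (1, 0), W = (0, 1), N = (3, -3).
1. R is the centroid of triangle UFW ⇒ R = (1/3, 1/3)
2. B is the centroid of triangle FUR ⇒ B = (4/9, 1/9)
3. D is the midpoint of WB ⇒ D = (2/9, 5/9)
4. Q is the centroid of triangle UDW ⇒ Q = (2/27, 14/27)
2·[BWQ] = 4/27, 2·[QRD] = 1/27
[BWQ]:[QRD] = 4/27:1/27 = 4

[BWQ]:[QRD] = 4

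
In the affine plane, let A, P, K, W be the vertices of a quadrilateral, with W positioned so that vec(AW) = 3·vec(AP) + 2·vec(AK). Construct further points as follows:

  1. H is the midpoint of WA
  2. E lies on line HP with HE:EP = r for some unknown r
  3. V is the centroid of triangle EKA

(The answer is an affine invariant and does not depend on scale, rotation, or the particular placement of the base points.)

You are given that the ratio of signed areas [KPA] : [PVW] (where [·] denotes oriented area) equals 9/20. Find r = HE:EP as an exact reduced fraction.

Assign A = (0, 0), P = (1, 0), K = (0, 1), W = (3, 2) — the answer is frame-independent, so this choice is without loss of generality.
1. H is the midpoint of WA ⇒ H = (3/2, 1)
2. With HE:EP = r, write λ = r/(r+1) so E = H + λ·(P−H); E is affine-linear in λ
3. V is the centroid of triangle EKA ⇒ V is an affine combination of earlier points and hence also affine-linear in λ
Every point depending on E is an affine combination of E and λ-independent points, so each such coordinate is linear in λ; the λ² term in each signed area is a multiple of (P−H)×(P−H) = 0, so 2·[KPA] and 2·[PVW] are each linear in λ. Evaluating at λ=0 and λ=1:
  2·[KPA] = -1,   2·[PVW] = 1/3·λ − 7/3
So [KPA]:[PVW] = (-1) / (1/3·λ − 7/3). Setting this equal to 9/20:
  -1 = 9/20·(1/3·λ − 7/3)  ⇒  λ = 1/3
Then r = λ/(1−λ) = (1/3)/(2/3) = 1/2. Check: with r = 1/2, E = (4/3, 2/3) and [KPA]:[PVW] = 9/20 as required.

r = 1/2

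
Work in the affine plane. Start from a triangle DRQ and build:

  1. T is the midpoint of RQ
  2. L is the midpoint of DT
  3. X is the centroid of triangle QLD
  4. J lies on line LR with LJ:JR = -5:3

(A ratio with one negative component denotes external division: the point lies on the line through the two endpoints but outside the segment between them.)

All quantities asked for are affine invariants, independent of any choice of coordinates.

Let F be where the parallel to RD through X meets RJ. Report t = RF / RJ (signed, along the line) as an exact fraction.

Set D = (0, 0), R = (1, 0), Q = (0, 1); any affine frame gives the same invariant.
1. T is the midpoint of RQ ⇒ T = (1/2, 1/2)
2. L is the midpoint of DT ⇒ L = (1/4, 1/4)
3. X is the centroid of triangle QLD ⇒ X = (1/12, 5/12)
4. J lies on line LR with LJ:JR = -5:3 ⇒ J = (17/8, -3/8)
through X parallel to RD: direction (-1, 0); meets RJ at F = (-1/4, 5/12)
F = R + t·(J−R) with t = -10/9

t = -10/9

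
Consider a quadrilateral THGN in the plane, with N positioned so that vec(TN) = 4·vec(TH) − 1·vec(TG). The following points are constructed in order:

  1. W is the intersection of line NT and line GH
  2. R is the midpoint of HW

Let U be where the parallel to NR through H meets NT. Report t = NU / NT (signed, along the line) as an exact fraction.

t = -2/3

Assign T = (0, 0), H = (1, 0), G = (0, 1), N = (4, -1) — the answer is frame-independent, so this choice is without loss of generality.
1. W is the intersection of line NT and line GH ⇒ W = (4/3, -1/3)
2. R is the midpoint of HW ⇒ R = (7/6, -1/6)
through H parallel to NR: direction (-17/6, 5/6); meets NT at U = (20/3, -5/3)
U = N + t·(T−N) with t = -2/3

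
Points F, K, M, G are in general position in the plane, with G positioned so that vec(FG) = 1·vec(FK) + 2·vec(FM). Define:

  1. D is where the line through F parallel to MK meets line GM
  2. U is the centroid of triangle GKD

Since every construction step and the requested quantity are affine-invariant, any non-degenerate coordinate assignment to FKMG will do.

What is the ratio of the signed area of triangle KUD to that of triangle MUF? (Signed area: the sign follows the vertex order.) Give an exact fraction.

[KUD]:[MUF] = -2

Choose coordinates F = (0, 0), K = (1, 0), M = (0, 1), G = (1, 2).
1. D is where the line through F parallel to MK meets line GM ⇒ D = (-1/2, 1/2)
2. U is the centroid of triangle GKD ⇒ U = (1/2, 5/6)
2·[KUD] = 1, 2·[MUF] = -1/2
[KUD]:[MUF] = 1:-1/2 = -2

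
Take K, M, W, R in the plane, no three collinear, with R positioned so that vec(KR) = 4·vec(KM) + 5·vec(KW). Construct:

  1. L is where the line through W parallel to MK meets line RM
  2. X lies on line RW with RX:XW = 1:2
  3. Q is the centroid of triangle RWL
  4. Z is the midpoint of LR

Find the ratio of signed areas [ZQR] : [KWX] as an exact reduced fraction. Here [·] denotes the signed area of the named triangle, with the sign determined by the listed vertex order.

[ZQR]:[KWX] = 2/5

Choose coordinates K = (0, 0), M = (1, 0), W = (0, 1), R = (4, 5).
1. L is where the line through W parallel to MK meets line RM ⇒ L = (8/5, 1)
2. X lies on line RW with RX:XW = 1:2 ⇒ X = (8/3, 11/3)
3. Q is the centroid of triangle RWL ⇒ Q = (28/15, 7/3)
4. Z is the midpoint of LR ⇒ Z = (14/5, 3)
2·[ZQR] = -16/15, 2·[KWX] = -8/3
[ZQR]:[KWX] = -16/15:-8/3 = 2/5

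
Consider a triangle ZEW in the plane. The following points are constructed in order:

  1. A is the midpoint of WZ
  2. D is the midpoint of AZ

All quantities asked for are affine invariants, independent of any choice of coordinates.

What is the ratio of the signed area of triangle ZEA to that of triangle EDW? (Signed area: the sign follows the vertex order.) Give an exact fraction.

[ZEA]:[EDW] = -2/3

Work in coordinates with Z = (0, 0), E = (1, 0), W = (0, 1).
1. A is the midpoint of WZ ⇒ A = (0, 1/2)
2. D is the midpoint of AZ ⇒ D = (0, 1/4)
2·[ZEA] = 1/2, 2·[EDW] = -3/4
[ZEA]:[EDW] = 1/2:-3/4 = -2/3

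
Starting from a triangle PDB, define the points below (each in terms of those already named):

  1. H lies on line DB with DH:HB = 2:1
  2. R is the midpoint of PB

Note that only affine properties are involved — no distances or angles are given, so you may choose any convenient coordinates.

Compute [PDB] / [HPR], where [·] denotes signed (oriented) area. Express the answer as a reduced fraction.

Set P = (0, 0), D = (1, 0), B = (0, 1); any affine frame gives the same invariant.
1. H lies on line DB with DH:HB = 2:1 ⇒ H = (1/3, 2/3)
2. R is the midpoint of PB ⇒ R = (0, 1/2)
2·[PDB] = 1, 2·[HPR] = -1/6
[PDB]:[HPR] = 1:-1/6 = -6

[PDB]:[HPR] = -6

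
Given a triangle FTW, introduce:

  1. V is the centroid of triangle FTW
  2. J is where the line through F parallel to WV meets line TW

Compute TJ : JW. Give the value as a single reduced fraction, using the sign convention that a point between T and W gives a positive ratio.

Work in coordinates with F = (0, 0), T = (1, 0), W = (0, 1).
1. V is the centroid of triangle FTW ⇒ V = (1/3, 1/3)
2. J is where the line through F parallel to WV meets line TW ⇒ J = (-1, 2)
J = T + t·(W−T) with t = 2, so TJ:JW = t:(1−t) = 2:-1

TJ:JW = -2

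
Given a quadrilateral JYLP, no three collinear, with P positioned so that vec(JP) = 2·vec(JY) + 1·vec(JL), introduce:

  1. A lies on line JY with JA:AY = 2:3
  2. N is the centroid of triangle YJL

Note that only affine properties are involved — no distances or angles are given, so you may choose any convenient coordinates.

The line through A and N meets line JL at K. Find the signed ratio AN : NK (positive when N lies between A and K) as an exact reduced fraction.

Assign J = (0, 0), Y = (1, 0), L = (0, 1), P = (2, 1) — the answer is frame-independent, so this choice is without loss of generality.
1. A lies on line JY with JA:AY = 2:3 ⇒ A = (2/5, 0)
2. N is the centroid of triangle YJL ⇒ N = (1/3, 1/3)
line AN meets JL at K = (0, 2)
N = A + t·(K−A) with t = 1/6, so AN:NK = 1/6:5/6

AN:NK = 1/5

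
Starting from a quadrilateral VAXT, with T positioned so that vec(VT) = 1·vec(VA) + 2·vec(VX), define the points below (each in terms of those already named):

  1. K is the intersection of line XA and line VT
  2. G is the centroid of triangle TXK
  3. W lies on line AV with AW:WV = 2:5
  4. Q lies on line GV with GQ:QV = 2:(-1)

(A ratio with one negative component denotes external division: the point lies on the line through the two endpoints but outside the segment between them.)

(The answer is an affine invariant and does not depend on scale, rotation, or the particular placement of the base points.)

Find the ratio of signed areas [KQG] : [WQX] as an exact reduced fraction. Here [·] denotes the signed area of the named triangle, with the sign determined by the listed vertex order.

[KQG]:[WQX] = 7/64

Work in coordinates with V = (0, 0), A = (1, 0), X = (0, 1), T = (1, 2).
1. K is the intersection of line XA and line VT ⇒ K = (1/3, 2/3)
2. G is the centroid of triangle TXK ⇒ G = (4/9, 11/9)
3. W lies on line AV with AW:WV = 2:5 ⇒ W = (5/7, 0)
4. Q lies on line GV with GQ:QV = 2:(-1) ⇒ Q = (-4/9, -11/9)
2·[KQG] = -2/9, 2·[WQX] = -128/63
[KQG]:[WQX] = -2/9:-128/63 = 7/64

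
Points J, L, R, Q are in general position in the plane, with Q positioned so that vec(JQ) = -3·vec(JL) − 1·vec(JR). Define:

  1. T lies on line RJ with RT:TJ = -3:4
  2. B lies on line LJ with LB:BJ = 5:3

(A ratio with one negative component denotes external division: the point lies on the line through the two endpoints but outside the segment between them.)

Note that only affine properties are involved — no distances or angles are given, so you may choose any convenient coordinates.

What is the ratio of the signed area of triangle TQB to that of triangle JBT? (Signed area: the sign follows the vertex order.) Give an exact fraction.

[TQB]:[JBT] = 37/4

Assign J = (0, 0), L = (1, 0), R = (0, 1), Q = (-3, -1) — the answer is frame-independent, so this choice is without loss of generality.
1. T lies on line RJ with RT:TJ = -3:4 ⇒ T = (0, 4)
2. B lies on line LJ with LB:BJ = 5:3 ⇒ B = (3/8, 0)
2·[TQB] = 111/8, 2·[JBT] = 3/2
[TQB]:[JBT] = 111/8:3/2 = 37/4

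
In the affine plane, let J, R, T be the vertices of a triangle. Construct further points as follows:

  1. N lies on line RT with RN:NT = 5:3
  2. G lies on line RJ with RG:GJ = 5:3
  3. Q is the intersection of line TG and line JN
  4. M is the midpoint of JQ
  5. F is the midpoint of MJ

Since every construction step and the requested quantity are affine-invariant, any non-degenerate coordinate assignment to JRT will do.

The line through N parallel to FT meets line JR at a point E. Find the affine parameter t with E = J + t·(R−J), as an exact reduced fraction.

t = 39/94

Set J = (0, 0), R = (1, 0), T = (0, 1); any affine frame gives the same invariant.
1. N lies on line RT with RN:NT = 5:3 ⇒ N = (3/8, 5/8)
2. G lies on line RJ with RG:GJ = 5:3 ⇒ G = (3/8, 0)
3. Q is the intersection of line TG and line JN ⇒ Q = (3/13, 5/13)
4. M is the midpoint of JQ ⇒ M = (3/26, 5/26)
5. F is the midpoint of MJ ⇒ F = (3/52, 5/52)
through N parallel to FT: direction (-3/52, 47/52); meets JR at E = (39/94, 0)
E = J + t·(R−J) with t = 39/94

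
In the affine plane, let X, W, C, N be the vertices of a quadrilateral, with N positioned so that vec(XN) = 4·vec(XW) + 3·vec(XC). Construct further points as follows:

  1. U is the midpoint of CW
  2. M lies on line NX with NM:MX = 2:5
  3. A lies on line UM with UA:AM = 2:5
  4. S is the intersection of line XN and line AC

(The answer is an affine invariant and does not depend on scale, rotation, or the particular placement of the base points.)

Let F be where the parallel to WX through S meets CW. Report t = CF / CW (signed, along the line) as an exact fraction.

t = 4/119

Work in coordinates with X = (0, 0), W = (1, 0), C = (0, 1), N = (4, 3).
1. U is the midpoint of CW ⇒ U = (1/2, 1/2)
2. M lies on line NX with NM:MX = 2:5 ⇒ M = (20/7, 15/7)
3. A lies on line UM with UA:AM = 2:5 ⇒ A = (115/98, 95/98)
4. S is the intersection of line XN and line AC ⇒ S = (460/357, 115/119)
through S parallel to WX: direction (-1, 0); meets CW at F = (4/119, 115/119)
F = C + t·(W−C) with t = 4/119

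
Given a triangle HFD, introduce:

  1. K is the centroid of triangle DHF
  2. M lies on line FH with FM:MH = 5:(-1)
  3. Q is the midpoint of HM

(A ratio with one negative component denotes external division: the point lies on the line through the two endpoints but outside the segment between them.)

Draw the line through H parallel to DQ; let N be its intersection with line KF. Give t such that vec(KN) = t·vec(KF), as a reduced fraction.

Set H = (0, 0), F = (1, 0), D = (0, 1); any affine frame gives the same invariant.
1. K is the centroid of triangle DHF ⇒ K = (1/3, 1/3)
2. M lies on line FH with FM:MH = 5:(-1) ⇒ M = (-1/4, 0)
3. Q is the midpoint of HM ⇒ Q = (-1/8, 0)
through H parallel to DQ: direction (-1/8, -1); meets KF at N = (1/17, 8/17)
N = K + t·(F−K) with t = -7/17

t = -7/17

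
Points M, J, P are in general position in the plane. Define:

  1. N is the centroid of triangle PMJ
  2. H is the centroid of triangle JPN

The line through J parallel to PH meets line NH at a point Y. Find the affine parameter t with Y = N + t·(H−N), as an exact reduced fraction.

t = 2

Set M = (0, 0), J = (1, 0), P = (0, 1); any affine frame gives the same invariant.
1. N is the centroid of triangle PMJ ⇒ N = (1/3, 1/3)
2. H is the centroid of triangle JPN ⇒ H = (4/9, 4/9)
through J parallel to PH: direction (4/9, -5/9); meets NH at Y = (5/9, 5/9)
Y = N + t·(H−N) with t = 2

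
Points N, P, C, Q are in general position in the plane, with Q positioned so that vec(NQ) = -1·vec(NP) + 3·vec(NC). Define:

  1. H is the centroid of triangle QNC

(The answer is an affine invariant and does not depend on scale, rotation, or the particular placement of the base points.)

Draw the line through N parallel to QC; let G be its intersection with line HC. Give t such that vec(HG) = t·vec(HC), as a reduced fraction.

t = -2

Choose coordinates N = (0, 0), P = (1, 0), C = (0, 1), Q = (-1, 3).
1. H is the centroid of triangle QNC ⇒ H = (-1/3, 4/3)
through N parallel to QC: direction (1, -2); meets HC at G = (-1, 2)
G = H + t·(C−H) with t = -2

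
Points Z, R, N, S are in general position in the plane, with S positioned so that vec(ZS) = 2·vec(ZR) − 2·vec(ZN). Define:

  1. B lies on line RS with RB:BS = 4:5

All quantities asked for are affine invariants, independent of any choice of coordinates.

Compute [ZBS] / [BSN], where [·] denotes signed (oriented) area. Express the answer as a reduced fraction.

Assign Z = (0, 0), R = (1, 0), N = (0, 1), S = (2, -2) — the answer is frame-independent, so this choice is without loss of generality.
1. B lies on line RS with RB:BS = 4:5 ⇒ B = (13/9, -8/9)
2·[ZBS] = -10/9, 2·[BSN] = -5/9
[ZBS]:[BSN] = -10/9:-5/9 = 2

[ZBS]:[BSN] = 2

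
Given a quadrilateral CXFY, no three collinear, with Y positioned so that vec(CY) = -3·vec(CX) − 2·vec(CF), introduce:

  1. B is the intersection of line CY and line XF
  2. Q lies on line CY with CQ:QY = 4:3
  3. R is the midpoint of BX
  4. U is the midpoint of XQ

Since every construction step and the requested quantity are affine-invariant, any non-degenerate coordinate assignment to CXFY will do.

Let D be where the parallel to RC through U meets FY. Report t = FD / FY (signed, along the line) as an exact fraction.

Work in coordinates with C = (0, 0), X = (1, 0), F = (0, 1), Y = (-3, -2).
1. B is the intersection of line CY and line XF ⇒ B = (3/5, 2/5)
2. Q lies on line CY with CQ:QY = 4:3 ⇒ Q = (-12/7, -8/7)
3. R is the midpoint of BX ⇒ R = (4/5, 1/5)
4. U is the midpoint of XQ ⇒ U = (-5/14, -4/7)
through U parallel to RC: direction (-4/5, -1/5); meets FY at D = (-83/42, -41/42)
D = F + t·(Y−F) with t = 83/126

t = 83/126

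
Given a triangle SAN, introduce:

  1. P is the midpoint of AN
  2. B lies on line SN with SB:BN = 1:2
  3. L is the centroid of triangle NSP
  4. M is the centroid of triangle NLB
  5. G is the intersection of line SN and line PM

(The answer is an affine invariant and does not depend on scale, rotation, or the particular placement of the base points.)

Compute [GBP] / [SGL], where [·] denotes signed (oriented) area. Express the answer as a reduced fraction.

Assign S = (0, 0), A = (1, 0), N = (0, 1) — the answer is frame-independent, so this choice is without loss of generality.
1. P is the midpoint of AN ⇒ P = (1/2, 1/2)
2. B lies on line SN with SB:BN = 1:2 ⇒ B = (0, 1/3)
3. L is the centroid of triangle NSP ⇒ L = (1/6, 1/2)
4. M is the centroid of triangle NLB ⇒ M = (1/18, 11/18)
5. G is the intersection of line SN and line PM ⇒ G = (0, 5/8)
2·[GBP] = 7/48, 2·[SGL] = -5/48
[GBP]:[SGL] = 7/48:-5/48 = -7/5

[GBP]:[SGL] = -7/5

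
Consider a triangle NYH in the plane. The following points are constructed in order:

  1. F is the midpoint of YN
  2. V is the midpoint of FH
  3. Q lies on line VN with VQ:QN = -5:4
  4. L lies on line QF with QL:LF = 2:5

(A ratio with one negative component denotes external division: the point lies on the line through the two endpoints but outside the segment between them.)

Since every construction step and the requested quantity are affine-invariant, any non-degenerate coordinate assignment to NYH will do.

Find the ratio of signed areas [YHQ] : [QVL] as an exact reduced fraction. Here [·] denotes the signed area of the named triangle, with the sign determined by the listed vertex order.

Assign N = (0, 0), Y = (1, 0), H = (0, 1) — the answer is frame-independent, so this choice is without loss of generality.
1. F is the midpoint of YN ⇒ F = (1/2, 0)
2. V is the midpoint of FH ⇒ V = (1/4, 1/2)
3. Q lies on line VN with VQ:QN = -5:4 ⇒ Q = (-1, -2)
4. L lies on line QF with QL:LF = 2:5 ⇒ L = (-4/7, -10/7)
2·[YHQ] = 4, 2·[QVL] = -5/14
[YHQ]:[QVL] = 4:-5/14 = -56/5

[YHQ]:[QVL] = -56/5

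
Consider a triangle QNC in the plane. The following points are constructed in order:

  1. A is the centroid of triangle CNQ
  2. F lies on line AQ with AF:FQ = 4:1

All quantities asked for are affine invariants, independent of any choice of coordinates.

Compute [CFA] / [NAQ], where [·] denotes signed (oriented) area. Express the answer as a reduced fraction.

Choose coordinates Q = (0, 0), N = (1, 0), C = (0, 1).
1. A is the centroid of triangle CNQ ⇒ A = (1/3, 1/3)
2. F lies on line AQ with AF:FQ = 4:1 ⇒ F = (1/15, 1/15)
2·[CFA] = 4/15, 2·[NAQ] = 1/3
[CFA]:[NAQ] = 4/15:1/3 = 4/5

[CFA]:[NAQ] = 4/5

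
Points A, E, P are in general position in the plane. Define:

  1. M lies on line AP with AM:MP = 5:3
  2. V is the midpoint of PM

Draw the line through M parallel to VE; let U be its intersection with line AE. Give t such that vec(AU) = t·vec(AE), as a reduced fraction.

Choose coordinates A = (0, 0), E = (1, 0), P = (0, 1).
1. M lies on line AP with AM:MP = 5:3 ⇒ M = (0, 5/8)
2. V is the midpoint of PM ⇒ V = (0, 13/16)
through M parallel to VE: direction (1, -13/16); meets AE at U = (10/13, 0)
U = A + t·(E−A) with t = 10/13

t = 10/13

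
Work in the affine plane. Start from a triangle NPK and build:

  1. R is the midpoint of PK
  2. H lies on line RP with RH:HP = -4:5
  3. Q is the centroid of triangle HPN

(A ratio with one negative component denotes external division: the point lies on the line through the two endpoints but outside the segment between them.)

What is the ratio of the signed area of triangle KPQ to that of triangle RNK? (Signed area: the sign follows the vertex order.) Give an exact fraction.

Assign N = (0, 0), P = (1, 0), K = (0, 1) — the answer is frame-independent, so this choice is without loss of generality.
1. R is the midpoint of PK ⇒ R = (1/2, 1/2)
2. H lies on line RP with RH:HP = -4:5 ⇒ H = (-3/2, 5/2)
3. Q is the centroid of triangle HPN ⇒ Q = (-1/6, 5/6)
2·[KPQ] = -1/3, 2·[RNK] = -1/2
[KPQ]:[RNK] = -1/3:-1/2 = 2/3

[KPQ]:[RNK] = 2/3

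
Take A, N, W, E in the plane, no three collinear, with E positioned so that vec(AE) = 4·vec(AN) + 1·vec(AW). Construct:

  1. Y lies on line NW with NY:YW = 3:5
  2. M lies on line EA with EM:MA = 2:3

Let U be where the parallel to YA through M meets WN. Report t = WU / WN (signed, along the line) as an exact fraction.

Work in coordinates with A = (0, 0), N = (1, 0), W = (0, 1), E = (4, 1).
1. Y lies on line NW with NY:YW = 3:5 ⇒ Y = (5/8, 3/8)
2. M lies on line EA with EM:MA = 2:3 ⇒ M = (12/5, 3/5)
through M parallel to YA: direction (-5/8, -3/8); meets WN at U = (23/20, -3/20)
U = W + t·(N−W) with t = 23/20

t = 23/20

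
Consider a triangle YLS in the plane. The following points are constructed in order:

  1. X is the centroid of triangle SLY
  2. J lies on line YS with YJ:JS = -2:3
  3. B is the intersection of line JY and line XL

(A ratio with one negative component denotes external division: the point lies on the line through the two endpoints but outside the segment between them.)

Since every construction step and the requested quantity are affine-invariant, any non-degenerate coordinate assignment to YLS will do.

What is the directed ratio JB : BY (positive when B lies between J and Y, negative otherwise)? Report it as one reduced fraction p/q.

JB:BY = -5

Set Y = (0, 0), L = (1, 0), S = (0, 1); any affine frame gives the same invariant.
1. X is the centroid of triangle SLY ⇒ X = (1/3, 1/3)
2. J lies on line YS with YJ:JS = -2:3 ⇒ J = (0, -2)
3. B is the intersection of line JY and line XL ⇒ B = (0, 1/2)
B = J + t·(Y−J) with t = 5/4, so JB:BY = t:(1−t) = 5/4:-1/4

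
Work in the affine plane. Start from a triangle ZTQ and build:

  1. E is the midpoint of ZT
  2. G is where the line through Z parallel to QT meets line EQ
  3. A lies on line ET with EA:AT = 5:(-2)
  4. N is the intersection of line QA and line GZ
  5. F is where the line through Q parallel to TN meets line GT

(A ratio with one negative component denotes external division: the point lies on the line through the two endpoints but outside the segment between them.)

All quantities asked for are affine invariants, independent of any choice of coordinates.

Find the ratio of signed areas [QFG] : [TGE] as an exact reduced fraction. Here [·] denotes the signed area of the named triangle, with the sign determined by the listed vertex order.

Choose coordinates Z = (0, 0), T = (1, 0), Q = (0, 1).
1. E is the midpoint of ZT ⇒ E = (1/2, 0)
2. G is where the line through Z parallel to QT meets line EQ ⇒ G = (1, -1)
3. A lies on line ET with EA:AT = 5:(-2) ⇒ A = (4/3, 0)
4. N is the intersection of line QA and line GZ ⇒ N = (-4, 4)
5. F is where the line through Q parallel to TN meets line GT ⇒ F = (1, 1/5)
2·[QFG] = -6/5, 2·[TGE] = -1/2
[QFG]:[TGE] = -6/5:-1/2 = 12/5

[QFG]:[TGE] = 12/5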